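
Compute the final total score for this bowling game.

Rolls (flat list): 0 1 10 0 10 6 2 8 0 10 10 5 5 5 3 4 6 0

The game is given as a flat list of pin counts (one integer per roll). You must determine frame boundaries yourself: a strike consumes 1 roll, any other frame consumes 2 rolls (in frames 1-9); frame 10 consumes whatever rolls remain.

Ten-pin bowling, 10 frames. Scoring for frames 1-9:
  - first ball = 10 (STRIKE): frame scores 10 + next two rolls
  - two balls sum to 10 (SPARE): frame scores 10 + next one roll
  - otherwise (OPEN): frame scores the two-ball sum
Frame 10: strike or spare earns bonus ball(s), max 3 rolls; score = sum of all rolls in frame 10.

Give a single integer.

Answer: 131

Derivation:
Frame 1: OPEN (0+1=1). Cumulative: 1
Frame 2: STRIKE. 10 + next two rolls (0+10) = 20. Cumulative: 21
Frame 3: SPARE (0+10=10). 10 + next roll (6) = 16. Cumulative: 37
Frame 4: OPEN (6+2=8). Cumulative: 45
Frame 5: OPEN (8+0=8). Cumulative: 53
Frame 6: STRIKE. 10 + next two rolls (10+5) = 25. Cumulative: 78
Frame 7: STRIKE. 10 + next two rolls (5+5) = 20. Cumulative: 98
Frame 8: SPARE (5+5=10). 10 + next roll (5) = 15. Cumulative: 113
Frame 9: OPEN (5+3=8). Cumulative: 121
Frame 10: SPARE. Sum of all frame-10 rolls (4+6+0) = 10. Cumulative: 131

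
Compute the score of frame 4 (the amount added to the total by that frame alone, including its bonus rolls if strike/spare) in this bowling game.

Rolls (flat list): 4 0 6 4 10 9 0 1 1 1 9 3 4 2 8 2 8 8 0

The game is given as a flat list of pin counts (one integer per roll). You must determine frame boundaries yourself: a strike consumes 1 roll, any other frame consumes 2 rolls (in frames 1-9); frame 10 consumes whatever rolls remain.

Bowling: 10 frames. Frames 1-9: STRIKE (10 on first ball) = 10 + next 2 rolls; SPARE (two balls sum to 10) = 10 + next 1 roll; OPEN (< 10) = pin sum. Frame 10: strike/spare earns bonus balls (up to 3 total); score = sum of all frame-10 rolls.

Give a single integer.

Answer: 9

Derivation:
Frame 1: OPEN (4+0=4). Cumulative: 4
Frame 2: SPARE (6+4=10). 10 + next roll (10) = 20. Cumulative: 24
Frame 3: STRIKE. 10 + next two rolls (9+0) = 19. Cumulative: 43
Frame 4: OPEN (9+0=9). Cumulative: 52
Frame 5: OPEN (1+1=2). Cumulative: 54
Frame 6: SPARE (1+9=10). 10 + next roll (3) = 13. Cumulative: 67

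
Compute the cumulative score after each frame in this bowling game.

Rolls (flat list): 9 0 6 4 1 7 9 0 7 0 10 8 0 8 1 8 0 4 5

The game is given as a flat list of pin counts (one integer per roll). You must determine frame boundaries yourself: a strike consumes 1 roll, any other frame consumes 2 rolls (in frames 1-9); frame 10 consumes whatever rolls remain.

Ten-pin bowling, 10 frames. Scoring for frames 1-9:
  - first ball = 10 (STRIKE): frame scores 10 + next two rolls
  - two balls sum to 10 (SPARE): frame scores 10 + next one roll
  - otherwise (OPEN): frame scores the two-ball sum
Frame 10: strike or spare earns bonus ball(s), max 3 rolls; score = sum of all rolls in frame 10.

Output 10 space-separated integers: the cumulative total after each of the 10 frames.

Frame 1: OPEN (9+0=9). Cumulative: 9
Frame 2: SPARE (6+4=10). 10 + next roll (1) = 11. Cumulative: 20
Frame 3: OPEN (1+7=8). Cumulative: 28
Frame 4: OPEN (9+0=9). Cumulative: 37
Frame 5: OPEN (7+0=7). Cumulative: 44
Frame 6: STRIKE. 10 + next two rolls (8+0) = 18. Cumulative: 62
Frame 7: OPEN (8+0=8). Cumulative: 70
Frame 8: OPEN (8+1=9). Cumulative: 79
Frame 9: OPEN (8+0=8). Cumulative: 87
Frame 10: OPEN. Sum of all frame-10 rolls (4+5) = 9. Cumulative: 96

Answer: 9 20 28 37 44 62 70 79 87 96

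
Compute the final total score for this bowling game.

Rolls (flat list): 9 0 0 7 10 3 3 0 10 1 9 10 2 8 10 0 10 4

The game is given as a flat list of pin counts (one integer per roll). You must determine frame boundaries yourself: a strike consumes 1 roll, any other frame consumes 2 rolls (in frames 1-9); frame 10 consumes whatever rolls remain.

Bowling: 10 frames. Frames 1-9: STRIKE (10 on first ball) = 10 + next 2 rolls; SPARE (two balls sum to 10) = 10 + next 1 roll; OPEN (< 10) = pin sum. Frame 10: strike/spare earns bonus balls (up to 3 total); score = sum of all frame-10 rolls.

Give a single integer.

Frame 1: OPEN (9+0=9). Cumulative: 9
Frame 2: OPEN (0+7=7). Cumulative: 16
Frame 3: STRIKE. 10 + next two rolls (3+3) = 16. Cumulative: 32
Frame 4: OPEN (3+3=6). Cumulative: 38
Frame 5: SPARE (0+10=10). 10 + next roll (1) = 11. Cumulative: 49
Frame 6: SPARE (1+9=10). 10 + next roll (10) = 20. Cumulative: 69
Frame 7: STRIKE. 10 + next two rolls (2+8) = 20. Cumulative: 89
Frame 8: SPARE (2+8=10). 10 + next roll (10) = 20. Cumulative: 109
Frame 9: STRIKE. 10 + next two rolls (0+10) = 20. Cumulative: 129
Frame 10: SPARE. Sum of all frame-10 rolls (0+10+4) = 14. Cumulative: 143

Answer: 143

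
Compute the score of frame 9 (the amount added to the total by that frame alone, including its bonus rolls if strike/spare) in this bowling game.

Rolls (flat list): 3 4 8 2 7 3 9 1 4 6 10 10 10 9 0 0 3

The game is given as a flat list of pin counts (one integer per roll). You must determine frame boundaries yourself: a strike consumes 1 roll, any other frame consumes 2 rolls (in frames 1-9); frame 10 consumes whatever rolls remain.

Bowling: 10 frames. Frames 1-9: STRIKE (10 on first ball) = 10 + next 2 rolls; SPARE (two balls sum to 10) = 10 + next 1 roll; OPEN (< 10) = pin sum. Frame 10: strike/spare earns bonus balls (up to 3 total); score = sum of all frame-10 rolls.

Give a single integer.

Answer: 9

Derivation:
Frame 1: OPEN (3+4=7). Cumulative: 7
Frame 2: SPARE (8+2=10). 10 + next roll (7) = 17. Cumulative: 24
Frame 3: SPARE (7+3=10). 10 + next roll (9) = 19. Cumulative: 43
Frame 4: SPARE (9+1=10). 10 + next roll (4) = 14. Cumulative: 57
Frame 5: SPARE (4+6=10). 10 + next roll (10) = 20. Cumulative: 77
Frame 6: STRIKE. 10 + next two rolls (10+10) = 30. Cumulative: 107
Frame 7: STRIKE. 10 + next two rolls (10+9) = 29. Cumulative: 136
Frame 8: STRIKE. 10 + next two rolls (9+0) = 19. Cumulative: 155
Frame 9: OPEN (9+0=9). Cumulative: 164
Frame 10: OPEN. Sum of all frame-10 rolls (0+3) = 3. Cumulative: 167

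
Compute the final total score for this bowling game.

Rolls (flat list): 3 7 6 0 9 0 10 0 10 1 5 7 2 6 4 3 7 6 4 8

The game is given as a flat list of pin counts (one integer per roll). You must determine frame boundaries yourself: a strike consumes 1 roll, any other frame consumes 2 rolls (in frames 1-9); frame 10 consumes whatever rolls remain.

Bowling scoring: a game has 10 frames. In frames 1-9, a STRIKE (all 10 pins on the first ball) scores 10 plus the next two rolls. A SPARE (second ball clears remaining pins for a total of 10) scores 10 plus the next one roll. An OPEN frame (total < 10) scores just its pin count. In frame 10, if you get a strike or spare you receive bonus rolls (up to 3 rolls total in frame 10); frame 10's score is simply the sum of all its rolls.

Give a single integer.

Frame 1: SPARE (3+7=10). 10 + next roll (6) = 16. Cumulative: 16
Frame 2: OPEN (6+0=6). Cumulative: 22
Frame 3: OPEN (9+0=9). Cumulative: 31
Frame 4: STRIKE. 10 + next two rolls (0+10) = 20. Cumulative: 51
Frame 5: SPARE (0+10=10). 10 + next roll (1) = 11. Cumulative: 62
Frame 6: OPEN (1+5=6). Cumulative: 68
Frame 7: OPEN (7+2=9). Cumulative: 77
Frame 8: SPARE (6+4=10). 10 + next roll (3) = 13. Cumulative: 90
Frame 9: SPARE (3+7=10). 10 + next roll (6) = 16. Cumulative: 106
Frame 10: SPARE. Sum of all frame-10 rolls (6+4+8) = 18. Cumulative: 124

Answer: 124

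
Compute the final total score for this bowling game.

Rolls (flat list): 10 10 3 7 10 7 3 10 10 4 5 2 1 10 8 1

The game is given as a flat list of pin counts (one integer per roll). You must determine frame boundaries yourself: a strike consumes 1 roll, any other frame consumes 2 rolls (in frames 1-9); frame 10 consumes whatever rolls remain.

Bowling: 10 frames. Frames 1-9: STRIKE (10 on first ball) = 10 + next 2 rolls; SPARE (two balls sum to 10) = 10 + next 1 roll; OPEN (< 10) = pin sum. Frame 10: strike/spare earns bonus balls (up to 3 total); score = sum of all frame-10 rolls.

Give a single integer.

Frame 1: STRIKE. 10 + next two rolls (10+3) = 23. Cumulative: 23
Frame 2: STRIKE. 10 + next two rolls (3+7) = 20. Cumulative: 43
Frame 3: SPARE (3+7=10). 10 + next roll (10) = 20. Cumulative: 63
Frame 4: STRIKE. 10 + next two rolls (7+3) = 20. Cumulative: 83
Frame 5: SPARE (7+3=10). 10 + next roll (10) = 20. Cumulative: 103
Frame 6: STRIKE. 10 + next two rolls (10+4) = 24. Cumulative: 127
Frame 7: STRIKE. 10 + next two rolls (4+5) = 19. Cumulative: 146
Frame 8: OPEN (4+5=9). Cumulative: 155
Frame 9: OPEN (2+1=3). Cumulative: 158
Frame 10: STRIKE. Sum of all frame-10 rolls (10+8+1) = 19. Cumulative: 177

Answer: 177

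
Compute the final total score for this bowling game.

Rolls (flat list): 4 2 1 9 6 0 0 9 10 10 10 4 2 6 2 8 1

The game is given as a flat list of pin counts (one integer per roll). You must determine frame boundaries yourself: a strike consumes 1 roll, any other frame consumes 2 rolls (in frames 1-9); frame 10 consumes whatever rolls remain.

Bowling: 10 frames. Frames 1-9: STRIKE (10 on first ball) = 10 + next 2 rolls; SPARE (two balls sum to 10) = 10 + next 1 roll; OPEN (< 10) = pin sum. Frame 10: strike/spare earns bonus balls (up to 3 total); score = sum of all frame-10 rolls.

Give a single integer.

Frame 1: OPEN (4+2=6). Cumulative: 6
Frame 2: SPARE (1+9=10). 10 + next roll (6) = 16. Cumulative: 22
Frame 3: OPEN (6+0=6). Cumulative: 28
Frame 4: OPEN (0+9=9). Cumulative: 37
Frame 5: STRIKE. 10 + next two rolls (10+10) = 30. Cumulative: 67
Frame 6: STRIKE. 10 + next two rolls (10+4) = 24. Cumulative: 91
Frame 7: STRIKE. 10 + next two rolls (4+2) = 16. Cumulative: 107
Frame 8: OPEN (4+2=6). Cumulative: 113
Frame 9: OPEN (6+2=8). Cumulative: 121
Frame 10: OPEN. Sum of all frame-10 rolls (8+1) = 9. Cumulative: 130

Answer: 130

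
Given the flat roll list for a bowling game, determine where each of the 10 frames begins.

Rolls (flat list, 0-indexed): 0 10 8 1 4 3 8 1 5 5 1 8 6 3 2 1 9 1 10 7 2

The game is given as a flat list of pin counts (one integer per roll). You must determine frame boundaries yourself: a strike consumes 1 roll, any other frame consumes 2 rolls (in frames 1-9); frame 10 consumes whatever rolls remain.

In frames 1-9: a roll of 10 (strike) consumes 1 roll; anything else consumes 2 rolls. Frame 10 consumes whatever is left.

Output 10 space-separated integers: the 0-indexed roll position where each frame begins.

Frame 1 starts at roll index 0: rolls=0,10 (sum=10), consumes 2 rolls
Frame 2 starts at roll index 2: rolls=8,1 (sum=9), consumes 2 rolls
Frame 3 starts at roll index 4: rolls=4,3 (sum=7), consumes 2 rolls
Frame 4 starts at roll index 6: rolls=8,1 (sum=9), consumes 2 rolls
Frame 5 starts at roll index 8: rolls=5,5 (sum=10), consumes 2 rolls
Frame 6 starts at roll index 10: rolls=1,8 (sum=9), consumes 2 rolls
Frame 7 starts at roll index 12: rolls=6,3 (sum=9), consumes 2 rolls
Frame 8 starts at roll index 14: rolls=2,1 (sum=3), consumes 2 rolls
Frame 9 starts at roll index 16: rolls=9,1 (sum=10), consumes 2 rolls
Frame 10 starts at roll index 18: 3 remaining rolls

Answer: 0 2 4 6 8 10 12 14 16 18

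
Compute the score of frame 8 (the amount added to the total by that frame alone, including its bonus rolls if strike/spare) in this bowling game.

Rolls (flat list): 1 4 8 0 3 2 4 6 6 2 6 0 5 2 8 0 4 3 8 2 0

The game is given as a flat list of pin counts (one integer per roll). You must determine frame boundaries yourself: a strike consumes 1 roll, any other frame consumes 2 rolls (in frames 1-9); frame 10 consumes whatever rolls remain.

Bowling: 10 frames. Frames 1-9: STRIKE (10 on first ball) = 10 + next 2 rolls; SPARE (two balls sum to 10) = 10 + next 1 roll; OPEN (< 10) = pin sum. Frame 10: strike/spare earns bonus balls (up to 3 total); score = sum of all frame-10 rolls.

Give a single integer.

Answer: 8

Derivation:
Frame 1: OPEN (1+4=5). Cumulative: 5
Frame 2: OPEN (8+0=8). Cumulative: 13
Frame 3: OPEN (3+2=5). Cumulative: 18
Frame 4: SPARE (4+6=10). 10 + next roll (6) = 16. Cumulative: 34
Frame 5: OPEN (6+2=8). Cumulative: 42
Frame 6: OPEN (6+0=6). Cumulative: 48
Frame 7: OPEN (5+2=7). Cumulative: 55
Frame 8: OPEN (8+0=8). Cumulative: 63
Frame 9: OPEN (4+3=7). Cumulative: 70
Frame 10: SPARE. Sum of all frame-10 rolls (8+2+0) = 10. Cumulative: 80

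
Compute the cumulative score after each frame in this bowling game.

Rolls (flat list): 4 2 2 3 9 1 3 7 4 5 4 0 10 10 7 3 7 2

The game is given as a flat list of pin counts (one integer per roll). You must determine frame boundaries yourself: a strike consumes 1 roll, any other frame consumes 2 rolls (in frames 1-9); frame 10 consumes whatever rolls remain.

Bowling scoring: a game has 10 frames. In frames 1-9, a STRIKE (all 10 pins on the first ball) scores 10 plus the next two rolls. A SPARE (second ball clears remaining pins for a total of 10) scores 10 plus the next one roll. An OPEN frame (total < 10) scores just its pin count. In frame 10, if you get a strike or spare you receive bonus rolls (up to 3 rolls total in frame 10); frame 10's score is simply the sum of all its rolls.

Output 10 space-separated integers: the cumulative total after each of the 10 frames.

Frame 1: OPEN (4+2=6). Cumulative: 6
Frame 2: OPEN (2+3=5). Cumulative: 11
Frame 3: SPARE (9+1=10). 10 + next roll (3) = 13. Cumulative: 24
Frame 4: SPARE (3+7=10). 10 + next roll (4) = 14. Cumulative: 38
Frame 5: OPEN (4+5=9). Cumulative: 47
Frame 6: OPEN (4+0=4). Cumulative: 51
Frame 7: STRIKE. 10 + next two rolls (10+7) = 27. Cumulative: 78
Frame 8: STRIKE. 10 + next two rolls (7+3) = 20. Cumulative: 98
Frame 9: SPARE (7+3=10). 10 + next roll (7) = 17. Cumulative: 115
Frame 10: OPEN. Sum of all frame-10 rolls (7+2) = 9. Cumulative: 124

Answer: 6 11 24 38 47 51 78 98 115 124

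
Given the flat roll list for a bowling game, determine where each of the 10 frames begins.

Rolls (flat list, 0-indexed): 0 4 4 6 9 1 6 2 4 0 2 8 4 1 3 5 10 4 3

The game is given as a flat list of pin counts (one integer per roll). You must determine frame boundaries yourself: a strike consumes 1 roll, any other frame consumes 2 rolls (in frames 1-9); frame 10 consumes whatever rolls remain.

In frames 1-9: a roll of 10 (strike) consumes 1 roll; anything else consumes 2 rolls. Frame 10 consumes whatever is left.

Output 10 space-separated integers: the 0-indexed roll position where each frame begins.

Frame 1 starts at roll index 0: rolls=0,4 (sum=4), consumes 2 rolls
Frame 2 starts at roll index 2: rolls=4,6 (sum=10), consumes 2 rolls
Frame 3 starts at roll index 4: rolls=9,1 (sum=10), consumes 2 rolls
Frame 4 starts at roll index 6: rolls=6,2 (sum=8), consumes 2 rolls
Frame 5 starts at roll index 8: rolls=4,0 (sum=4), consumes 2 rolls
Frame 6 starts at roll index 10: rolls=2,8 (sum=10), consumes 2 rolls
Frame 7 starts at roll index 12: rolls=4,1 (sum=5), consumes 2 rolls
Frame 8 starts at roll index 14: rolls=3,5 (sum=8), consumes 2 rolls
Frame 9 starts at roll index 16: roll=10 (strike), consumes 1 roll
Frame 10 starts at roll index 17: 2 remaining rolls

Answer: 0 2 4 6 8 10 12 14 16 17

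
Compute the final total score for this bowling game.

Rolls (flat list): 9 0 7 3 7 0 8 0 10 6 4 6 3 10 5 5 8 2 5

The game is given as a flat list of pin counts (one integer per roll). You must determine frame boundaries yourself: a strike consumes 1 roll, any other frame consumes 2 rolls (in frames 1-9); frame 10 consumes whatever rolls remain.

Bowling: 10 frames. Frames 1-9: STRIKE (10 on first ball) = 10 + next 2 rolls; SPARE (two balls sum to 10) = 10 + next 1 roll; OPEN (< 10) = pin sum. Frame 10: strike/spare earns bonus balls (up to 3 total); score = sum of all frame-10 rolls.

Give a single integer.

Frame 1: OPEN (9+0=9). Cumulative: 9
Frame 2: SPARE (7+3=10). 10 + next roll (7) = 17. Cumulative: 26
Frame 3: OPEN (7+0=7). Cumulative: 33
Frame 4: OPEN (8+0=8). Cumulative: 41
Frame 5: STRIKE. 10 + next two rolls (6+4) = 20. Cumulative: 61
Frame 6: SPARE (6+4=10). 10 + next roll (6) = 16. Cumulative: 77
Frame 7: OPEN (6+3=9). Cumulative: 86
Frame 8: STRIKE. 10 + next two rolls (5+5) = 20. Cumulative: 106
Frame 9: SPARE (5+5=10). 10 + next roll (8) = 18. Cumulative: 124
Frame 10: SPARE. Sum of all frame-10 rolls (8+2+5) = 15. Cumulative: 139

Answer: 139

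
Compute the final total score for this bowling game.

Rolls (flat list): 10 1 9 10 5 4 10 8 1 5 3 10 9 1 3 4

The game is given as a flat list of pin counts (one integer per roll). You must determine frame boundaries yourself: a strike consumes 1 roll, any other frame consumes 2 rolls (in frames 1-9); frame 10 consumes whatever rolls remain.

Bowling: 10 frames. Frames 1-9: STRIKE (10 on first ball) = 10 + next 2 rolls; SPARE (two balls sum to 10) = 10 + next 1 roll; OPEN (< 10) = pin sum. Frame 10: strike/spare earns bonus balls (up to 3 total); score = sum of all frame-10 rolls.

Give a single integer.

Frame 1: STRIKE. 10 + next two rolls (1+9) = 20. Cumulative: 20
Frame 2: SPARE (1+9=10). 10 + next roll (10) = 20. Cumulative: 40
Frame 3: STRIKE. 10 + next two rolls (5+4) = 19. Cumulative: 59
Frame 4: OPEN (5+4=9). Cumulative: 68
Frame 5: STRIKE. 10 + next two rolls (8+1) = 19. Cumulative: 87
Frame 6: OPEN (8+1=9). Cumulative: 96
Frame 7: OPEN (5+3=8). Cumulative: 104
Frame 8: STRIKE. 10 + next two rolls (9+1) = 20. Cumulative: 124
Frame 9: SPARE (9+1=10). 10 + next roll (3) = 13. Cumulative: 137
Frame 10: OPEN. Sum of all frame-10 rolls (3+4) = 7. Cumulative: 144

Answer: 144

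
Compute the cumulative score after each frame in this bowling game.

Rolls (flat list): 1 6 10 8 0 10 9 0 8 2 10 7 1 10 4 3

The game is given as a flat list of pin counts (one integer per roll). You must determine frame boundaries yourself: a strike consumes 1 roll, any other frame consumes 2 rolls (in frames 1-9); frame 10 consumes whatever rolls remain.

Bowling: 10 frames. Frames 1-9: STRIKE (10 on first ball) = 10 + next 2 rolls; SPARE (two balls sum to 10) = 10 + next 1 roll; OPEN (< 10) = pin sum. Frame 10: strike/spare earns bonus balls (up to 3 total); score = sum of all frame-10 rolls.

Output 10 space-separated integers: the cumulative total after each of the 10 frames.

Frame 1: OPEN (1+6=7). Cumulative: 7
Frame 2: STRIKE. 10 + next two rolls (8+0) = 18. Cumulative: 25
Frame 3: OPEN (8+0=8). Cumulative: 33
Frame 4: STRIKE. 10 + next two rolls (9+0) = 19. Cumulative: 52
Frame 5: OPEN (9+0=9). Cumulative: 61
Frame 6: SPARE (8+2=10). 10 + next roll (10) = 20. Cumulative: 81
Frame 7: STRIKE. 10 + next two rolls (7+1) = 18. Cumulative: 99
Frame 8: OPEN (7+1=8). Cumulative: 107
Frame 9: STRIKE. 10 + next two rolls (4+3) = 17. Cumulative: 124
Frame 10: OPEN. Sum of all frame-10 rolls (4+3) = 7. Cumulative: 131

Answer: 7 25 33 52 61 81 99 107 124 131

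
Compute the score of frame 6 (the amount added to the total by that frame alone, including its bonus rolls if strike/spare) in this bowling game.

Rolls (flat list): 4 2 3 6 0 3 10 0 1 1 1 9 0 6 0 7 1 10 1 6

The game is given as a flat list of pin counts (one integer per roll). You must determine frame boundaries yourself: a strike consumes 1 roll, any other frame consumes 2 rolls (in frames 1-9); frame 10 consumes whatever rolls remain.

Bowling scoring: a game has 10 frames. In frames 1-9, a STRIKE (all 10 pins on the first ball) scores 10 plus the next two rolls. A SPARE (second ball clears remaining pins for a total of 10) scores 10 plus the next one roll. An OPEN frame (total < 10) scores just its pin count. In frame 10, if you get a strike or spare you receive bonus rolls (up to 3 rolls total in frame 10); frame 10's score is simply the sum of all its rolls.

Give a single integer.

Answer: 2

Derivation:
Frame 1: OPEN (4+2=6). Cumulative: 6
Frame 2: OPEN (3+6=9). Cumulative: 15
Frame 3: OPEN (0+3=3). Cumulative: 18
Frame 4: STRIKE. 10 + next two rolls (0+1) = 11. Cumulative: 29
Frame 5: OPEN (0+1=1). Cumulative: 30
Frame 6: OPEN (1+1=2). Cumulative: 32
Frame 7: OPEN (9+0=9). Cumulative: 41
Frame 8: OPEN (6+0=6). Cumulative: 47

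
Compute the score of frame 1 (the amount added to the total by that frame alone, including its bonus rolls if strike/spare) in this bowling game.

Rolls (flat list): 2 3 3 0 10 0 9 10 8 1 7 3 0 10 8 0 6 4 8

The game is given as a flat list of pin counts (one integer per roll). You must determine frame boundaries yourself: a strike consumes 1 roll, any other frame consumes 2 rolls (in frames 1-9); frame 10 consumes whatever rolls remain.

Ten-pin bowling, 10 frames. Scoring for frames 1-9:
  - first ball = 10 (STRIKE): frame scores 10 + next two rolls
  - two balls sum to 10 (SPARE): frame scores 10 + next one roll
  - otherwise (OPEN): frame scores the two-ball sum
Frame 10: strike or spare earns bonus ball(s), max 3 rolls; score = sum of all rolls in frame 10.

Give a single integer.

Answer: 5

Derivation:
Frame 1: OPEN (2+3=5). Cumulative: 5
Frame 2: OPEN (3+0=3). Cumulative: 8
Frame 3: STRIKE. 10 + next two rolls (0+9) = 19. Cumulative: 27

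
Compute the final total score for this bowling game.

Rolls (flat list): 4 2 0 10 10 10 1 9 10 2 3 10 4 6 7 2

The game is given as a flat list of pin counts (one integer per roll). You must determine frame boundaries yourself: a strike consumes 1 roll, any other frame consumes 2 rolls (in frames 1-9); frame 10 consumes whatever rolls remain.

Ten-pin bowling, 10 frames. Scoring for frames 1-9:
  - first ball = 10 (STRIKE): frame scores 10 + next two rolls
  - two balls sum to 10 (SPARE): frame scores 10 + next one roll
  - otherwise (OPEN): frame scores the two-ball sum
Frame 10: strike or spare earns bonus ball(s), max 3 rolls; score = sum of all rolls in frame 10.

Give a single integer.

Answer: 153

Derivation:
Frame 1: OPEN (4+2=6). Cumulative: 6
Frame 2: SPARE (0+10=10). 10 + next roll (10) = 20. Cumulative: 26
Frame 3: STRIKE. 10 + next two rolls (10+1) = 21. Cumulative: 47
Frame 4: STRIKE. 10 + next two rolls (1+9) = 20. Cumulative: 67
Frame 5: SPARE (1+9=10). 10 + next roll (10) = 20. Cumulative: 87
Frame 6: STRIKE. 10 + next two rolls (2+3) = 15. Cumulative: 102
Frame 7: OPEN (2+3=5). Cumulative: 107
Frame 8: STRIKE. 10 + next two rolls (4+6) = 20. Cumulative: 127
Frame 9: SPARE (4+6=10). 10 + next roll (7) = 17. Cumulative: 144
Frame 10: OPEN. Sum of all frame-10 rolls (7+2) = 9. Cumulative: 153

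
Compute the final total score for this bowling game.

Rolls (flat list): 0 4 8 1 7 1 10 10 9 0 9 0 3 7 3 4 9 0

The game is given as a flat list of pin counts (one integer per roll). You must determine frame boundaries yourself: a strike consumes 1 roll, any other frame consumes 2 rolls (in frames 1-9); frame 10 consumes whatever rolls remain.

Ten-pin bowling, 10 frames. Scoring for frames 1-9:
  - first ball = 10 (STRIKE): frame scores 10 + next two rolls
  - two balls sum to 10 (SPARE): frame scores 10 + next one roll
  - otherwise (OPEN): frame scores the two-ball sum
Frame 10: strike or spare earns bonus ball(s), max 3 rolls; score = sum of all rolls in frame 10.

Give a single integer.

Frame 1: OPEN (0+4=4). Cumulative: 4
Frame 2: OPEN (8+1=9). Cumulative: 13
Frame 3: OPEN (7+1=8). Cumulative: 21
Frame 4: STRIKE. 10 + next two rolls (10+9) = 29. Cumulative: 50
Frame 5: STRIKE. 10 + next two rolls (9+0) = 19. Cumulative: 69
Frame 6: OPEN (9+0=9). Cumulative: 78
Frame 7: OPEN (9+0=9). Cumulative: 87
Frame 8: SPARE (3+7=10). 10 + next roll (3) = 13. Cumulative: 100
Frame 9: OPEN (3+4=7). Cumulative: 107
Frame 10: OPEN. Sum of all frame-10 rolls (9+0) = 9. Cumulative: 116

Answer: 116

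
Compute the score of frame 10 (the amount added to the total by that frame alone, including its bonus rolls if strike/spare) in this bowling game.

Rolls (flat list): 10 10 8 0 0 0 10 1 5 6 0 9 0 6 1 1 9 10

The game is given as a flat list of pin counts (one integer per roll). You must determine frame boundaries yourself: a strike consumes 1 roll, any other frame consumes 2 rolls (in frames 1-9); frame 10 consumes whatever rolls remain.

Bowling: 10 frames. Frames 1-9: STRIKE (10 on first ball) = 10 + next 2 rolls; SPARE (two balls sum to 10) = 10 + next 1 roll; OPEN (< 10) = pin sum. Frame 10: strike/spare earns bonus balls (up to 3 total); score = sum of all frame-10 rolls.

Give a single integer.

Answer: 20

Derivation:
Frame 1: STRIKE. 10 + next two rolls (10+8) = 28. Cumulative: 28
Frame 2: STRIKE. 10 + next two rolls (8+0) = 18. Cumulative: 46
Frame 3: OPEN (8+0=8). Cumulative: 54
Frame 4: OPEN (0+0=0). Cumulative: 54
Frame 5: STRIKE. 10 + next two rolls (1+5) = 16. Cumulative: 70
Frame 6: OPEN (1+5=6). Cumulative: 76
Frame 7: OPEN (6+0=6). Cumulative: 82
Frame 8: OPEN (9+0=9). Cumulative: 91
Frame 9: OPEN (6+1=7). Cumulative: 98
Frame 10: SPARE. Sum of all frame-10 rolls (1+9+10) = 20. Cumulative: 118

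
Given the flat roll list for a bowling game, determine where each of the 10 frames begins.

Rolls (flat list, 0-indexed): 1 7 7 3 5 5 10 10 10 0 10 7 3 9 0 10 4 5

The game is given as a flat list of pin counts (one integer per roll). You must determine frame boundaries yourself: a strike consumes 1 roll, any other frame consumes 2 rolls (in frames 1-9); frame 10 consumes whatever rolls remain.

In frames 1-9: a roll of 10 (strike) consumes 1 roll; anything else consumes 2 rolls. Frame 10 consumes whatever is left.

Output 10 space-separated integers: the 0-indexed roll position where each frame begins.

Answer: 0 2 4 6 7 8 9 11 13 15

Derivation:
Frame 1 starts at roll index 0: rolls=1,7 (sum=8), consumes 2 rolls
Frame 2 starts at roll index 2: rolls=7,3 (sum=10), consumes 2 rolls
Frame 3 starts at roll index 4: rolls=5,5 (sum=10), consumes 2 rolls
Frame 4 starts at roll index 6: roll=10 (strike), consumes 1 roll
Frame 5 starts at roll index 7: roll=10 (strike), consumes 1 roll
Frame 6 starts at roll index 8: roll=10 (strike), consumes 1 roll
Frame 7 starts at roll index 9: rolls=0,10 (sum=10), consumes 2 rolls
Frame 8 starts at roll index 11: rolls=7,3 (sum=10), consumes 2 rolls
Frame 9 starts at roll index 13: rolls=9,0 (sum=9), consumes 2 rolls
Frame 10 starts at roll index 15: 3 remaining rolls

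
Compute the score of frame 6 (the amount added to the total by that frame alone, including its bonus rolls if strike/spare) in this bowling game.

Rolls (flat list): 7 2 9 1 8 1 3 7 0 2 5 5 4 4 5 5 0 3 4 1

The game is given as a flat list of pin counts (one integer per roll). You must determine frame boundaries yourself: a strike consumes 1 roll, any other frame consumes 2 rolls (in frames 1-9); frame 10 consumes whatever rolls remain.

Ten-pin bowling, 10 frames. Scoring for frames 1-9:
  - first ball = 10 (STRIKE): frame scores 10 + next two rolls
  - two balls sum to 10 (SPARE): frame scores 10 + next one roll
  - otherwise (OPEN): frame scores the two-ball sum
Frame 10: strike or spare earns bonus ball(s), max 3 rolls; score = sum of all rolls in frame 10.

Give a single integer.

Answer: 14

Derivation:
Frame 1: OPEN (7+2=9). Cumulative: 9
Frame 2: SPARE (9+1=10). 10 + next roll (8) = 18. Cumulative: 27
Frame 3: OPEN (8+1=9). Cumulative: 36
Frame 4: SPARE (3+7=10). 10 + next roll (0) = 10. Cumulative: 46
Frame 5: OPEN (0+2=2). Cumulative: 48
Frame 6: SPARE (5+5=10). 10 + next roll (4) = 14. Cumulative: 62
Frame 7: OPEN (4+4=8). Cumulative: 70
Frame 8: SPARE (5+5=10). 10 + next roll (0) = 10. Cumulative: 80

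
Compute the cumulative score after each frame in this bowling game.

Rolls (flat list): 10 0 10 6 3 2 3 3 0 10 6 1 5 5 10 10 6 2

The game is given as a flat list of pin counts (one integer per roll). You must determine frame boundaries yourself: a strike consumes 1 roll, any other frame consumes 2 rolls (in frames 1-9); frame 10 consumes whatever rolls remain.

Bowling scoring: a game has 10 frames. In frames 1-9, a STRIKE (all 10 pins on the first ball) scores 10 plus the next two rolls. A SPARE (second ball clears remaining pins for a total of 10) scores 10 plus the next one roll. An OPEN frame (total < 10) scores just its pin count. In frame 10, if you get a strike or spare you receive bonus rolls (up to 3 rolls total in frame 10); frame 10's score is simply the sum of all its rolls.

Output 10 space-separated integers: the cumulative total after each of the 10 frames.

Answer: 20 36 45 50 53 70 77 97 123 141

Derivation:
Frame 1: STRIKE. 10 + next two rolls (0+10) = 20. Cumulative: 20
Frame 2: SPARE (0+10=10). 10 + next roll (6) = 16. Cumulative: 36
Frame 3: OPEN (6+3=9). Cumulative: 45
Frame 4: OPEN (2+3=5). Cumulative: 50
Frame 5: OPEN (3+0=3). Cumulative: 53
Frame 6: STRIKE. 10 + next two rolls (6+1) = 17. Cumulative: 70
Frame 7: OPEN (6+1=7). Cumulative: 77
Frame 8: SPARE (5+5=10). 10 + next roll (10) = 20. Cumulative: 97
Frame 9: STRIKE. 10 + next two rolls (10+6) = 26. Cumulative: 123
Frame 10: STRIKE. Sum of all frame-10 rolls (10+6+2) = 18. Cumulative: 141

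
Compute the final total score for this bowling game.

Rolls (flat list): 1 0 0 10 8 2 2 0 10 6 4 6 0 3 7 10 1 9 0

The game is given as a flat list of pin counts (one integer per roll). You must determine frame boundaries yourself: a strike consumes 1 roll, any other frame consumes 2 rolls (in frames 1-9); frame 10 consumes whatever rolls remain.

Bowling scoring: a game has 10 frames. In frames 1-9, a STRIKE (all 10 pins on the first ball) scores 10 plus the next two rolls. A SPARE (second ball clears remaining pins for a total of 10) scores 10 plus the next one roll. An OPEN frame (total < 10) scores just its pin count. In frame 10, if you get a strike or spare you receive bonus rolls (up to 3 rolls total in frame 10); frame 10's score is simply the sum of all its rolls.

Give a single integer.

Answer: 125

Derivation:
Frame 1: OPEN (1+0=1). Cumulative: 1
Frame 2: SPARE (0+10=10). 10 + next roll (8) = 18. Cumulative: 19
Frame 3: SPARE (8+2=10). 10 + next roll (2) = 12. Cumulative: 31
Frame 4: OPEN (2+0=2). Cumulative: 33
Frame 5: STRIKE. 10 + next two rolls (6+4) = 20. Cumulative: 53
Frame 6: SPARE (6+4=10). 10 + next roll (6) = 16. Cumulative: 69
Frame 7: OPEN (6+0=6). Cumulative: 75
Frame 8: SPARE (3+7=10). 10 + next roll (10) = 20. Cumulative: 95
Frame 9: STRIKE. 10 + next two rolls (1+9) = 20. Cumulative: 115
Frame 10: SPARE. Sum of all frame-10 rolls (1+9+0) = 10. Cumulative: 125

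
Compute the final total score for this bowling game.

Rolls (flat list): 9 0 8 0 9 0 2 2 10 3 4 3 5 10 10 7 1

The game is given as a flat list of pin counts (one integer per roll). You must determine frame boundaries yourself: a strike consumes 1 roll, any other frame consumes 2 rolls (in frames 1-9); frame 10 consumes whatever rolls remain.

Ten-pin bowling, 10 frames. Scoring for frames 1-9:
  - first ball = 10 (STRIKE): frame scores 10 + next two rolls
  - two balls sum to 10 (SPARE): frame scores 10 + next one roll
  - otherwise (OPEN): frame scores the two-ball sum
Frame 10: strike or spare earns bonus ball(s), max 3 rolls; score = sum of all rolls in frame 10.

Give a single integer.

Frame 1: OPEN (9+0=9). Cumulative: 9
Frame 2: OPEN (8+0=8). Cumulative: 17
Frame 3: OPEN (9+0=9). Cumulative: 26
Frame 4: OPEN (2+2=4). Cumulative: 30
Frame 5: STRIKE. 10 + next two rolls (3+4) = 17. Cumulative: 47
Frame 6: OPEN (3+4=7). Cumulative: 54
Frame 7: OPEN (3+5=8). Cumulative: 62
Frame 8: STRIKE. 10 + next two rolls (10+7) = 27. Cumulative: 89
Frame 9: STRIKE. 10 + next two rolls (7+1) = 18. Cumulative: 107
Frame 10: OPEN. Sum of all frame-10 rolls (7+1) = 8. Cumulative: 115

Answer: 115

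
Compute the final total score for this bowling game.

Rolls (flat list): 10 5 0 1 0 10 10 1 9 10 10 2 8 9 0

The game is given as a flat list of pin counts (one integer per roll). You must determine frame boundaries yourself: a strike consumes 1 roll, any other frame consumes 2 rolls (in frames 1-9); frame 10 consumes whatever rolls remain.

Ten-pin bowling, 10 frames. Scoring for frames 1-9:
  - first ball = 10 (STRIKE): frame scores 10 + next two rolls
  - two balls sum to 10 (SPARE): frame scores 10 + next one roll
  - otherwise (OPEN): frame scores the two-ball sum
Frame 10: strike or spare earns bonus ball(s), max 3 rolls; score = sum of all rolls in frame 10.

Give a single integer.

Answer: 152

Derivation:
Frame 1: STRIKE. 10 + next two rolls (5+0) = 15. Cumulative: 15
Frame 2: OPEN (5+0=5). Cumulative: 20
Frame 3: OPEN (1+0=1). Cumulative: 21
Frame 4: STRIKE. 10 + next two rolls (10+1) = 21. Cumulative: 42
Frame 5: STRIKE. 10 + next two rolls (1+9) = 20. Cumulative: 62
Frame 6: SPARE (1+9=10). 10 + next roll (10) = 20. Cumulative: 82
Frame 7: STRIKE. 10 + next two rolls (10+2) = 22. Cumulative: 104
Frame 8: STRIKE. 10 + next two rolls (2+8) = 20. Cumulative: 124
Frame 9: SPARE (2+8=10). 10 + next roll (9) = 19. Cumulative: 143
Frame 10: OPEN. Sum of all frame-10 rolls (9+0) = 9. Cumulative: 152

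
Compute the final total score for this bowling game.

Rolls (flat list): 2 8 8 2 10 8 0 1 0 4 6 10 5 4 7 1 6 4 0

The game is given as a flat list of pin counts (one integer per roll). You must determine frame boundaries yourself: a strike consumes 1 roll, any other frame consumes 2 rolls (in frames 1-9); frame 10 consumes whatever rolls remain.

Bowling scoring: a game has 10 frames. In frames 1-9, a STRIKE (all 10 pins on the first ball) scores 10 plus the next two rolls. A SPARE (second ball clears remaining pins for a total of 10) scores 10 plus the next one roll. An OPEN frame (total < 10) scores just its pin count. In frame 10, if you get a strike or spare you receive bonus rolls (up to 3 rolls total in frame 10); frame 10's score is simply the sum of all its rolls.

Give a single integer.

Answer: 131

Derivation:
Frame 1: SPARE (2+8=10). 10 + next roll (8) = 18. Cumulative: 18
Frame 2: SPARE (8+2=10). 10 + next roll (10) = 20. Cumulative: 38
Frame 3: STRIKE. 10 + next two rolls (8+0) = 18. Cumulative: 56
Frame 4: OPEN (8+0=8). Cumulative: 64
Frame 5: OPEN (1+0=1). Cumulative: 65
Frame 6: SPARE (4+6=10). 10 + next roll (10) = 20. Cumulative: 85
Frame 7: STRIKE. 10 + next two rolls (5+4) = 19. Cumulative: 104
Frame 8: OPEN (5+4=9). Cumulative: 113
Frame 9: OPEN (7+1=8). Cumulative: 121
Frame 10: SPARE. Sum of all frame-10 rolls (6+4+0) = 10. Cumulative: 131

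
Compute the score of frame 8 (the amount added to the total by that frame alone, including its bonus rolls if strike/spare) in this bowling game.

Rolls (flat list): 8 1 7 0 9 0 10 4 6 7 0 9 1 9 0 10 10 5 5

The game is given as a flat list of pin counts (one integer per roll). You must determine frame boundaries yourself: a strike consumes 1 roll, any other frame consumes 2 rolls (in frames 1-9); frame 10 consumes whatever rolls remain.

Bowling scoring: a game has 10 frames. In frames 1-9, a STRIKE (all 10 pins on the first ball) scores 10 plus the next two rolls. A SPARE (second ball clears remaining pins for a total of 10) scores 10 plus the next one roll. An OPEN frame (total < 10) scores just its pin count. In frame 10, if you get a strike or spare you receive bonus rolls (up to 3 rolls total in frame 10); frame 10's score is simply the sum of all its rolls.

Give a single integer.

Frame 1: OPEN (8+1=9). Cumulative: 9
Frame 2: OPEN (7+0=7). Cumulative: 16
Frame 3: OPEN (9+0=9). Cumulative: 25
Frame 4: STRIKE. 10 + next two rolls (4+6) = 20. Cumulative: 45
Frame 5: SPARE (4+6=10). 10 + next roll (7) = 17. Cumulative: 62
Frame 6: OPEN (7+0=7). Cumulative: 69
Frame 7: SPARE (9+1=10). 10 + next roll (9) = 19. Cumulative: 88
Frame 8: OPEN (9+0=9). Cumulative: 97
Frame 9: STRIKE. 10 + next two rolls (10+5) = 25. Cumulative: 122
Frame 10: STRIKE. Sum of all frame-10 rolls (10+5+5) = 20. Cumulative: 142

Answer: 9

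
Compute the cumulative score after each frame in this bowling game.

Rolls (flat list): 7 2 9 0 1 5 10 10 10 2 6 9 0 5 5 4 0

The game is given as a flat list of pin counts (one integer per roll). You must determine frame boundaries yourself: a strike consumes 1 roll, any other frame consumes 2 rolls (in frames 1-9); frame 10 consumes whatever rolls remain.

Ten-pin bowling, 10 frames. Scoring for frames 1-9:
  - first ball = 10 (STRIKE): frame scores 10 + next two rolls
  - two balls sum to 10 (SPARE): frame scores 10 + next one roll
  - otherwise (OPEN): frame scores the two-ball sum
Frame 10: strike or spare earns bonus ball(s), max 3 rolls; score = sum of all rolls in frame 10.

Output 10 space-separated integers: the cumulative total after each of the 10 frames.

Frame 1: OPEN (7+2=9). Cumulative: 9
Frame 2: OPEN (9+0=9). Cumulative: 18
Frame 3: OPEN (1+5=6). Cumulative: 24
Frame 4: STRIKE. 10 + next two rolls (10+10) = 30. Cumulative: 54
Frame 5: STRIKE. 10 + next two rolls (10+2) = 22. Cumulative: 76
Frame 6: STRIKE. 10 + next two rolls (2+6) = 18. Cumulative: 94
Frame 7: OPEN (2+6=8). Cumulative: 102
Frame 8: OPEN (9+0=9). Cumulative: 111
Frame 9: SPARE (5+5=10). 10 + next roll (4) = 14. Cumulative: 125
Frame 10: OPEN. Sum of all frame-10 rolls (4+0) = 4. Cumulative: 129

Answer: 9 18 24 54 76 94 102 111 125 129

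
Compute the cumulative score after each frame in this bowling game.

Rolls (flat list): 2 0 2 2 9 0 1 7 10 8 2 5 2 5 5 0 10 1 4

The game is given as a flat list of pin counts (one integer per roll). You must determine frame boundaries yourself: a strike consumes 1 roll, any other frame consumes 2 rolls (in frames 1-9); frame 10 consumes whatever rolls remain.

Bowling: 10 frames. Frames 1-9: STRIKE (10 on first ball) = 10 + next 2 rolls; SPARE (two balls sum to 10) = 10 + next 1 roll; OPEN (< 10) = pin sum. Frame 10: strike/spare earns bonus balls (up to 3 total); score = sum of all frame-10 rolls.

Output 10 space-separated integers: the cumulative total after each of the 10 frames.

Frame 1: OPEN (2+0=2). Cumulative: 2
Frame 2: OPEN (2+2=4). Cumulative: 6
Frame 3: OPEN (9+0=9). Cumulative: 15
Frame 4: OPEN (1+7=8). Cumulative: 23
Frame 5: STRIKE. 10 + next two rolls (8+2) = 20. Cumulative: 43
Frame 6: SPARE (8+2=10). 10 + next roll (5) = 15. Cumulative: 58
Frame 7: OPEN (5+2=7). Cumulative: 65
Frame 8: SPARE (5+5=10). 10 + next roll (0) = 10. Cumulative: 75
Frame 9: SPARE (0+10=10). 10 + next roll (1) = 11. Cumulative: 86
Frame 10: OPEN. Sum of all frame-10 rolls (1+4) = 5. Cumulative: 91

Answer: 2 6 15 23 43 58 65 75 86 91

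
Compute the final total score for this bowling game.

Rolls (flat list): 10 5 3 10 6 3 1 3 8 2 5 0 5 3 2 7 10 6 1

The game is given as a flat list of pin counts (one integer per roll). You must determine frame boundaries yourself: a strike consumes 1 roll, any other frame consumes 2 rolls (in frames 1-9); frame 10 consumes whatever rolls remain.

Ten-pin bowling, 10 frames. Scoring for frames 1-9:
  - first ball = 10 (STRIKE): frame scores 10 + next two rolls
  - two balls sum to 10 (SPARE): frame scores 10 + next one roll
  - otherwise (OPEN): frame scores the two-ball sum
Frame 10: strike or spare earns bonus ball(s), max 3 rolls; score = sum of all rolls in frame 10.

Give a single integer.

Answer: 112

Derivation:
Frame 1: STRIKE. 10 + next two rolls (5+3) = 18. Cumulative: 18
Frame 2: OPEN (5+3=8). Cumulative: 26
Frame 3: STRIKE. 10 + next two rolls (6+3) = 19. Cumulative: 45
Frame 4: OPEN (6+3=9). Cumulative: 54
Frame 5: OPEN (1+3=4). Cumulative: 58
Frame 6: SPARE (8+2=10). 10 + next roll (5) = 15. Cumulative: 73
Frame 7: OPEN (5+0=5). Cumulative: 78
Frame 8: OPEN (5+3=8). Cumulative: 86
Frame 9: OPEN (2+7=9). Cumulative: 95
Frame 10: STRIKE. Sum of all frame-10 rolls (10+6+1) = 17. Cumulative: 112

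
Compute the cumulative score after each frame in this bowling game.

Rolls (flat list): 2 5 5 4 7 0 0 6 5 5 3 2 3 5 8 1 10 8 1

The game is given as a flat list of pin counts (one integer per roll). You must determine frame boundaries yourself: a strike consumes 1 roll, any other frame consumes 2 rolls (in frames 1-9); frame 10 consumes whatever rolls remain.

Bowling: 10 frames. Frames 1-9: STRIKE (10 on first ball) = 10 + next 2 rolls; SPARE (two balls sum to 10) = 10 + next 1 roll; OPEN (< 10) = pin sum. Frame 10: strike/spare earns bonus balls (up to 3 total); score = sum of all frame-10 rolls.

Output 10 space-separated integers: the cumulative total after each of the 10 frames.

Frame 1: OPEN (2+5=7). Cumulative: 7
Frame 2: OPEN (5+4=9). Cumulative: 16
Frame 3: OPEN (7+0=7). Cumulative: 23
Frame 4: OPEN (0+6=6). Cumulative: 29
Frame 5: SPARE (5+5=10). 10 + next roll (3) = 13. Cumulative: 42
Frame 6: OPEN (3+2=5). Cumulative: 47
Frame 7: OPEN (3+5=8). Cumulative: 55
Frame 8: OPEN (8+1=9). Cumulative: 64
Frame 9: STRIKE. 10 + next two rolls (8+1) = 19. Cumulative: 83
Frame 10: OPEN. Sum of all frame-10 rolls (8+1) = 9. Cumulative: 92

Answer: 7 16 23 29 42 47 55 64 83 92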